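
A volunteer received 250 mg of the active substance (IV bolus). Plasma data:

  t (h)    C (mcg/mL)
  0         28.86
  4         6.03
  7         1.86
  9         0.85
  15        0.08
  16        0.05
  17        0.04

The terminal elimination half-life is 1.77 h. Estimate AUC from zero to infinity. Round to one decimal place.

AUC = 87.3 mcg/mL·h

Trapezoidal AUC_0→17:
  [0→4]: (28.86+6.03)/2 × 4 = 69.78
  [4→7]: (6.03+1.86)/2 × 3 = 11.835
  [7→9]: (1.86+0.85)/2 × 2 = 2.71
  [9→15]: (0.85+0.08)/2 × 6 = 2.79
  [15→16]: (0.08+0.05)/2 × 1 = 0.065
  [16→17]: (0.05+0.04)/2 × 1 = 0.045
  Sum = 87.225 mcg/mL·h
k_e = ln2 / t½ = 0.693147 / 1.77 = 0.3916 h^-1
Extrapolated tail: C_last / k_e = 0.04 / 0.3916 = 0.102
AUC_0→∞ = 87.225 + 0.102 = 87.327 mcg/mL·h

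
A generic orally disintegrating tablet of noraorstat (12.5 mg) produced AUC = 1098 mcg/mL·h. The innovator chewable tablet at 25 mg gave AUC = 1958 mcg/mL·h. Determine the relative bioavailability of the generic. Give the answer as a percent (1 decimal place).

F_rel = 112.2%

F_rel = (AUC_test/D_test) / (AUC_ref/D_ref)
      = (1098/12.5) / (1958/25)
      = 87.84 / 78.32 = 1.1216 = 112.16%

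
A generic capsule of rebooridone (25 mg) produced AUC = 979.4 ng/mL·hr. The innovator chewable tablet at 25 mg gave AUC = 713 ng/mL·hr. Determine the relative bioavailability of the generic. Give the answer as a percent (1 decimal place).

F_rel = 137.4%

F_rel = (AUC_test/D_test) / (AUC_ref/D_ref)
      = (979.4/25) / (713/25)
      = 39.176 / 28.52 = 1.3736 = 137.36%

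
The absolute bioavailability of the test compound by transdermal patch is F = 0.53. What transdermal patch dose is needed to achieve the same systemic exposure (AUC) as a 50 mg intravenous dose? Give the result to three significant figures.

D_transdermal = 94.3 mg

For equal systemic exposure: F × D_ev = D_iv
D_ev = D_iv / F = 50 / 0.53 = 94.3396 mg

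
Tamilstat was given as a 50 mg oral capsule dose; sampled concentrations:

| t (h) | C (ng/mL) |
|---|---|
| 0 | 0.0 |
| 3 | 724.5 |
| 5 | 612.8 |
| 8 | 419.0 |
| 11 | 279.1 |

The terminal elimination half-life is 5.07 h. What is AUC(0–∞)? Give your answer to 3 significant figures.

Trapezoidal AUC_0→11:
  [0→3]: (0.0+724.5)/2 × 3 = 1086.75
  [3→5]: (724.5+612.8)/2 × 2 = 1337.3
  [5→8]: (612.8+419.0)/2 × 3 = 1547.7
  [8→11]: (419.0+279.1)/2 × 3 = 1047.15
  Sum = 5018.9 ng/mL·h
k_e = ln2 / t½ = 0.693147 / 5.07 = 0.1367 h^-1
Extrapolated tail: C_last / k_e = 279.1 / 0.1367 = 2041.697
AUC_0→∞ = 5018.9 + 2041.697 = 7060.597 ng/mL·h

AUC = 7060 ng/mL·h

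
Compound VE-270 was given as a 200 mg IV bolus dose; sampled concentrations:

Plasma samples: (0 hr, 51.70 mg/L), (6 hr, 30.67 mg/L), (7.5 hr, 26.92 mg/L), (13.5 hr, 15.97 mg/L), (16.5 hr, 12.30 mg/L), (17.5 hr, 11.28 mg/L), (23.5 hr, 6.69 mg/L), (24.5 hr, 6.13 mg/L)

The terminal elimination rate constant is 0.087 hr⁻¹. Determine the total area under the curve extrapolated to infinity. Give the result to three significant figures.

AUC = 604 mg/L·hr

Trapezoidal AUC_0→24.5:
  [0→6]: (51.70+30.67)/2 × 6 = 247.11
  [6→7.5]: (30.67+26.92)/2 × 1.5 = 43.1925
  [7.5→13.5]: (26.92+15.97)/2 × 6 = 128.67
  [13.5→16.5]: (15.97+12.30)/2 × 3 = 42.405
  [16.5→17.5]: (12.30+11.28)/2 × 1 = 11.79
  [17.5→23.5]: (11.28+6.69)/2 × 6 = 53.91
  [23.5→24.5]: (6.69+6.13)/2 × 1 = 6.41
  Sum = 533.4875 mg/L·hr
Extrapolated tail: C_last / k_e = 6.13 / 0.087 = 70.460
AUC_0→∞ = 533.4875 + 70.460 = 603.9475 mg/L·hr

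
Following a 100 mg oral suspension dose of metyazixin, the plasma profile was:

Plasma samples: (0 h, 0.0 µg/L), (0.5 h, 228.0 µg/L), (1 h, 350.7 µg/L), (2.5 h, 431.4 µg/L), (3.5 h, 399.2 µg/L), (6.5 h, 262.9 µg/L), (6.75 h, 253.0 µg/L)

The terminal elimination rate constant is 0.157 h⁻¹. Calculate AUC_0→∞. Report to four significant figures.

Trapezoidal AUC_0→6.75:
  [0→0.5]: (0.0+228.0)/2 × 0.5 = 57.0
  [0.5→1]: (228.0+350.7)/2 × 0.5 = 144.675
  [1→2.5]: (350.7+431.4)/2 × 1.5 = 586.575
  [2.5→3.5]: (431.4+399.2)/2 × 1 = 415.3
  [3.5→6.5]: (399.2+262.9)/2 × 3 = 993.15
  [6.5→6.75]: (262.9+253.0)/2 × 0.25 = 64.4875
  Sum = 2261.1875 µg/L·h
Extrapolated tail: C_last / k_e = 253.0 / 0.157 = 1611.465
AUC_0→∞ = 2261.1875 + 1611.465 = 3872.6525 µg/L·h

AUC = 3873 µg/L·h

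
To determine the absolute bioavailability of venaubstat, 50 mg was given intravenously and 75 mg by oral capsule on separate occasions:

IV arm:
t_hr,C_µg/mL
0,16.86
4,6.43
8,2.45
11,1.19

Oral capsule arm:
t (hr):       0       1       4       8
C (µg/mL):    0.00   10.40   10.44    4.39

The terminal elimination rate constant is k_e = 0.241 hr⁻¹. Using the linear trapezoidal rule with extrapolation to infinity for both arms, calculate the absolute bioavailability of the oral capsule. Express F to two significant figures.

F = 0.75

Trapezoidal AUC_0→11 (IV):
  [0→4]: (16.86+6.43)/2 × 4 = 46.58
  [4→8]: (6.43+2.45)/2 × 4 = 17.76
  [8→11]: (2.45+1.19)/2 × 3 = 5.46
  Sum = 69.8 µg/mL·hr
IV tail: 1.19/0.241 = 4.938; AUC_iv,0→∞ = 69.8 + 4.938 = 74.738 µg/mL·hr
Trapezoidal AUC_0→8 (oral capsule):
  [0→1]: (0.00+10.40)/2 × 1 = 5.2
  [1→4]: (10.40+10.44)/2 × 3 = 31.26
  [4→8]: (10.44+4.39)/2 × 4 = 29.66
  Sum = 66.12 µg/mL·hr
oral capsule tail: 4.39/0.241 = 18.216; AUC_ev,0→∞ = 66.12 + 18.216 = 84.336 µg/mL·hr
F = (AUC_ev/D_ev)/(AUC_iv/D_iv) = (84.336/75)/(74.738/50) = 1.12448/1.49476 = 0.7523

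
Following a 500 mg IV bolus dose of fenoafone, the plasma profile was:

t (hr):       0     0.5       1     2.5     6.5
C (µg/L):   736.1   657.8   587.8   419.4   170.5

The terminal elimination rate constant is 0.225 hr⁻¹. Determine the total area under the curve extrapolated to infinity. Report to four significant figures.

Trapezoidal AUC_0→6.5:
  [0→0.5]: (736.1+657.8)/2 × 0.5 = 348.475
  [0.5→1]: (657.8+587.8)/2 × 0.5 = 311.4
  [1→2.5]: (587.8+419.4)/2 × 1.5 = 755.4
  [2.5→6.5]: (419.4+170.5)/2 × 4 = 1179.8
  Sum = 2595.075 µg/L·hr
Extrapolated tail: C_last / k_e = 170.5 / 0.225 = 757.778
AUC_0→∞ = 2595.075 + 757.778 = 3352.853 µg/L·hr

AUC = 3353 µg/L·hr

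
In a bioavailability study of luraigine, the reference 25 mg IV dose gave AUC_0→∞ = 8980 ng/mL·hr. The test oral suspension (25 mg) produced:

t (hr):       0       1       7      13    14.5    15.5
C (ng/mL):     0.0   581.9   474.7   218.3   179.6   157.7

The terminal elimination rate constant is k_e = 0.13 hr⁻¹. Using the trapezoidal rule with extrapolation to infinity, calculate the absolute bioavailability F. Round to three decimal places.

Trapezoidal AUC_0→15.5 (oral suspension):
  [0→1]: (0.0+581.9)/2 × 1 = 290.95
  [1→7]: (581.9+474.7)/2 × 6 = 3169.8
  [7→13]: (474.7+218.3)/2 × 6 = 2079.0
  [13→14.5]: (218.3+179.6)/2 × 1.5 = 298.425
  [14.5→15.5]: (179.6+157.7)/2 × 1 = 168.65
  Sum = 6006.825 ng/mL·hr
Tail: C_last/k_e = 157.7/0.13 = 1213.077
AUC_0→∞ (oral suspension) = 6006.825 + 1213.077 = 7219.902 ng/mL·hr
F = (AUC_ev/D_ev)/(AUC_iv/D_iv) = (7219.902/25)/(8980/25) = 288.79608/359.2 = 0.8040

F = 0.804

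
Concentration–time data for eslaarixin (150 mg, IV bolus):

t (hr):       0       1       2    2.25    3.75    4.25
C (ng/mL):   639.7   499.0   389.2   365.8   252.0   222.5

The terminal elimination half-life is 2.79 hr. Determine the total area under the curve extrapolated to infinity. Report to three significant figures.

Trapezoidal AUC_0→4.25:
  [0→1]: (639.7+499.0)/2 × 1 = 569.35
  [1→2]: (499.0+389.2)/2 × 1 = 444.1
  [2→2.25]: (389.2+365.8)/2 × 0.25 = 94.375
  [2.25→3.75]: (365.8+252.0)/2 × 1.5 = 463.35
  [3.75→4.25]: (252.0+222.5)/2 × 0.5 = 118.625
  Sum = 1689.8 ng/mL·hr
k_e = ln2 / t½ = 0.693147 / 2.79 = 0.2484 hr^-1
Extrapolated tail: C_last / k_e = 222.5 / 0.2484 = 895.733
AUC_0→∞ = 1689.8 + 895.733 = 2585.533 ng/mL·hr

AUC = 2590 ng/mL·hr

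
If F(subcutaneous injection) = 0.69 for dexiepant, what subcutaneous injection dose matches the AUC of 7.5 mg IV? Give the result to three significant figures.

For equal systemic exposure: F × D_ev = D_iv
D_ev = D_iv / F = 7.5 / 0.69 = 10.8696 mg

D_subcutaneous = 10.9 mg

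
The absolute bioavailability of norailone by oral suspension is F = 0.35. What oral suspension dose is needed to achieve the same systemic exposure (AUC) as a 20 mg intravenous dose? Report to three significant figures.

For equal systemic exposure: F × D_ev = D_iv
D_ev = D_iv / F = 20 / 0.35 = 57.1429 mg

D_oral = 57.1 mg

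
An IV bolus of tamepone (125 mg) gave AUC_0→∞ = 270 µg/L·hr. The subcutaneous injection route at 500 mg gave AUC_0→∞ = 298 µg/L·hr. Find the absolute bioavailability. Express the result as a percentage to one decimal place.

F = 27.6%

F = (AUC_ev / D_ev) / (AUC_iv / D_iv)
  = (298/500) / (270/125)
  = 0.596 / 2.16 = 0.2759
  = 27.59%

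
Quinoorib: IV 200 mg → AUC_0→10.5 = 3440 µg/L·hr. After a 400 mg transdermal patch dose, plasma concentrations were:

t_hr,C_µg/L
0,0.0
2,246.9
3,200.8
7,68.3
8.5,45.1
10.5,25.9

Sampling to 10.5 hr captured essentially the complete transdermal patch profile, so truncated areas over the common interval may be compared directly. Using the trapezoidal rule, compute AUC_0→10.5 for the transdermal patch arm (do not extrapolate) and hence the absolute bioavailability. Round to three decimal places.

F = 0.169

Trapezoidal AUC_0→10.5 (transdermal patch):
  [0→2]: (0.0+246.9)/2 × 2 = 246.9
  [2→3]: (246.9+200.8)/2 × 1 = 223.85
  [3→7]: (200.8+68.3)/2 × 4 = 538.2
  [7→8.5]: (68.3+45.1)/2 × 1.5 = 85.05
  [8.5→10.5]: (45.1+25.9)/2 × 2 = 71.0
  Sum = 1165.0 µg/L·hr
F = (AUC_ev/D_ev)/(AUC_iv/D_iv) = (1165.0/400)/(3440/200) = 2.9125/17.2 = 0.1693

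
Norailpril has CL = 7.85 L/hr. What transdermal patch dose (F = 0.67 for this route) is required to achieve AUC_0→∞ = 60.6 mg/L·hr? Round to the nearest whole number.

Dose = 710 mg

Dose = CL × AUC_0→∞ / F
     = 7.85 × 60.6 / 0.67 = 710.015 mg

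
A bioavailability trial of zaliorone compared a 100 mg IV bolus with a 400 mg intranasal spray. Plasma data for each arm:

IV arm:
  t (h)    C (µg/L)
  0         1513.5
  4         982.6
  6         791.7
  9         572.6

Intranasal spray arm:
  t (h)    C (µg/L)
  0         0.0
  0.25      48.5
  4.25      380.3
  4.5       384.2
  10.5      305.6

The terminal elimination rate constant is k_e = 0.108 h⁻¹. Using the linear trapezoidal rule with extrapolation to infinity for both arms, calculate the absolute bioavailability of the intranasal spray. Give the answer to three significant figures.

F = 0.104

Trapezoidal AUC_0→9 (IV):
  [0→4]: (1513.5+982.6)/2 × 4 = 4992.2
  [4→6]: (982.6+791.7)/2 × 2 = 1774.3
  [6→9]: (791.7+572.6)/2 × 3 = 2046.45
  Sum = 8812.95 µg/L·h
IV tail: 572.6/0.108 = 5301.852; AUC_iv,0→∞ = 8812.95 + 5301.852 = 14114.802 µg/L·h
Trapezoidal AUC_0→10.5 (intranasal spray):
  [0→0.25]: (0.0+48.5)/2 × 0.25 = 6.0625
  [0.25→4.25]: (48.5+380.3)/2 × 4 = 857.6
  [4.25→4.5]: (380.3+384.2)/2 × 0.25 = 95.5625
  [4.5→10.5]: (384.2+305.6)/2 × 6 = 2069.4
  Sum = 3028.625 µg/L·h
intranasal spray tail: 305.6/0.108 = 2829.630; AUC_ev,0→∞ = 3028.625 + 2829.630 = 5858.255 µg/L·h
F = (AUC_ev/D_ev)/(AUC_iv/D_iv) = (5858.255/400)/(14114.802/100) = 14.6456/141.14802 = 0.1038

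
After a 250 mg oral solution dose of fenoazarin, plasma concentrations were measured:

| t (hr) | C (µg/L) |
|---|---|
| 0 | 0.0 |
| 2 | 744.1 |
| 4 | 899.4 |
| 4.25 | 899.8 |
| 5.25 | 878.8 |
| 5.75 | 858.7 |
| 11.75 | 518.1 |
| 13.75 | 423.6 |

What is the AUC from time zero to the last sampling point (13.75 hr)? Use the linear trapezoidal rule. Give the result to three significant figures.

Trapezoidal AUC_0→13.75:
  [0→2]: (0.0+744.1)/2 × 2 = 744.1
  [2→4]: (744.1+899.4)/2 × 2 = 1643.5
  [4→4.25]: (899.4+899.8)/2 × 0.25 = 224.9
  [4.25→5.25]: (899.8+878.8)/2 × 1 = 889.3
  [5.25→5.75]: (878.8+858.7)/2 × 0.5 = 434.375
  [5.75→11.75]: (858.7+518.1)/2 × 6 = 4130.4
  [11.75→13.75]: (518.1+423.6)/2 × 2 = 941.7
  Sum = 9008.275 µg/L·hr

AUC = 9010 µg/L·hr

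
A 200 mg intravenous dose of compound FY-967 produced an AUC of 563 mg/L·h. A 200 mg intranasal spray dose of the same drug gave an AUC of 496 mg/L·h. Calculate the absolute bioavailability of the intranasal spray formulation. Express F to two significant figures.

F = (AUC_ev / D_ev) / (AUC_iv / D_iv)
  = (496/200) / (563/200)
  = 2.48 / 2.815 = 0.8810

F = 0.88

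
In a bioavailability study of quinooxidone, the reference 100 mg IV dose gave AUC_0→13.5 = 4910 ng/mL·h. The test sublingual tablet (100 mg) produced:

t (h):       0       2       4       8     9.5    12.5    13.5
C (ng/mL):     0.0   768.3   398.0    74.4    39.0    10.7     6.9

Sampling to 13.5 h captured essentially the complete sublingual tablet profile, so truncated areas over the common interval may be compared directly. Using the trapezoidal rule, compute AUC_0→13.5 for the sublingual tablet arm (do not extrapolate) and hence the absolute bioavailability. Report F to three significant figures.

F = 0.621

Trapezoidal AUC_0→13.5 (sublingual tablet):
  [0→2]: (0.0+768.3)/2 × 2 = 768.3
  [2→4]: (768.3+398.0)/2 × 2 = 1166.3
  [4→8]: (398.0+74.4)/2 × 4 = 944.8
  [8→9.5]: (74.4+39.0)/2 × 1.5 = 85.05
  [9.5→12.5]: (39.0+10.7)/2 × 3 = 74.55
  [12.5→13.5]: (10.7+6.9)/2 × 1 = 8.8
  Sum = 3047.8 ng/mL·h
F = (AUC_ev/D_ev)/(AUC_iv/D_iv) = (3047.8/100)/(4910/100) = 30.478/49.1 = 0.6207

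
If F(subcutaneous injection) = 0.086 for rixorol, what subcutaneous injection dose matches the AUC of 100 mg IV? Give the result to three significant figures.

D_subcutaneous = 1160 mg

For equal systemic exposure: F × D_ev = D_iv
D_ev = D_iv / F = 100 / 0.086 = 1162.79 mg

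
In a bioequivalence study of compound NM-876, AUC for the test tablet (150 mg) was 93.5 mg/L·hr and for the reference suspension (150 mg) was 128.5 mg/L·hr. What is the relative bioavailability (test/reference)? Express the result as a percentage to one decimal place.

F_rel = (AUC_test/D_test) / (AUC_ref/D_ref)
      = (93.5/150) / (128.5/150)
      = 0.623333 / 0.856667 = 0.7276 = 72.76%

F_rel = 72.8%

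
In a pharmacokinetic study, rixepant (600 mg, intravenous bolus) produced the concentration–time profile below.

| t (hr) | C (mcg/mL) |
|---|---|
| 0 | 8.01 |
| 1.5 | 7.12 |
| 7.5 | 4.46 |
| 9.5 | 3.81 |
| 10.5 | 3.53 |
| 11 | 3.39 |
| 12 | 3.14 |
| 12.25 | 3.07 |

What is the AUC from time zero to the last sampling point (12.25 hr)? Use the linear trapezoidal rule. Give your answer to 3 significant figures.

AUC = 63.8 mcg/mL·hr

Trapezoidal AUC_0→12.25:
  [0→1.5]: (8.01+7.12)/2 × 1.5 = 11.3475
  [1.5→7.5]: (7.12+4.46)/2 × 6 = 34.74
  [7.5→9.5]: (4.46+3.81)/2 × 2 = 8.27
  [9.5→10.5]: (3.81+3.53)/2 × 1 = 3.67
  [10.5→11]: (3.53+3.39)/2 × 0.5 = 1.73
  [11→12]: (3.39+3.14)/2 × 1 = 3.265
  [12→12.25]: (3.14+3.07)/2 × 0.25 = 0.77625
  Sum = 63.79875 mcg/mL·hr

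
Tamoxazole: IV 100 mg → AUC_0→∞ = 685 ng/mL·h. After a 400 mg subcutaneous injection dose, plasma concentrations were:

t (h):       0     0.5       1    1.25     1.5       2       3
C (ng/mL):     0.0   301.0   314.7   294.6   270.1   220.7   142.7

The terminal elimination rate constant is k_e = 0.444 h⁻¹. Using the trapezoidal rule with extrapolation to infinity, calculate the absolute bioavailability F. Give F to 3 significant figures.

F = 0.366

Trapezoidal AUC_0→3 (subcutaneous injection):
  [0→0.5]: (0.0+301.0)/2 × 0.5 = 75.25
  [0.5→1]: (301.0+314.7)/2 × 0.5 = 153.925
  [1→1.25]: (314.7+294.6)/2 × 0.25 = 76.1625
  [1.25→1.5]: (294.6+270.1)/2 × 0.25 = 70.5875
  [1.5→2]: (270.1+220.7)/2 × 0.5 = 122.7
  [2→3]: (220.7+142.7)/2 × 1 = 181.7
  Sum = 680.325 ng/mL·h
Tail: C_last/k_e = 142.7/0.444 = 321.396
AUC_0→∞ (subcutaneous injection) = 680.325 + 321.396 = 1001.721 ng/mL·h
F = (AUC_ev/D_ev)/(AUC_iv/D_iv) = (1001.721/400)/(685/100) = 2.5043025/6.85 = 0.3656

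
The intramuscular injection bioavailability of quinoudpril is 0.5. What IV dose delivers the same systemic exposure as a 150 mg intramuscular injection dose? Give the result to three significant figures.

Systemic exposure from an extravascular dose = F × D_ev, so the equivalent IV dose is F × D_ev.
D_iv = F × D_ev = 0.5 × 150 = 75 mg

D_iv = 75.0 mg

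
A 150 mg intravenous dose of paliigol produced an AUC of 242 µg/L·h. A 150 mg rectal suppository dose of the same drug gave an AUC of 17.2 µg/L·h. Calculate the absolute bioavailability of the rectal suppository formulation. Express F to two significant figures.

F = 0.071

F = (AUC_ev / D_ev) / (AUC_iv / D_iv)
  = (17.2/150) / (242/150)
  = 0.114667 / 1.61333 = 0.0711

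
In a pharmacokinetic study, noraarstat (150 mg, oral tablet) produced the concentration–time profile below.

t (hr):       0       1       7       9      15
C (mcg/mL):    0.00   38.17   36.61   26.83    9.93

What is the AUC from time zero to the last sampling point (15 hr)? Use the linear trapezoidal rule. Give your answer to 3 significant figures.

AUC = 417 mcg/mL·hr

Trapezoidal AUC_0→15:
  [0→1]: (0.00+38.17)/2 × 1 = 19.085
  [1→7]: (38.17+36.61)/2 × 6 = 224.34
  [7→9]: (36.61+26.83)/2 × 2 = 63.44
  [9→15]: (26.83+9.93)/2 × 6 = 110.28
  Sum = 417.145 mcg/mL·hr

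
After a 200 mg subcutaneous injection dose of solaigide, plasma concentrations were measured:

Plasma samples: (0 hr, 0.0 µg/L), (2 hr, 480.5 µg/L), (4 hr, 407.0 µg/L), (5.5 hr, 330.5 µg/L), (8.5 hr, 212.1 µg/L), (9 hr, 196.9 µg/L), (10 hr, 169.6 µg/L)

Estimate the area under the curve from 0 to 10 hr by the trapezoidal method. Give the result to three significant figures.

AUC = 3020 µg/L·hr

Trapezoidal AUC_0→10:
  [0→2]: (0.0+480.5)/2 × 2 = 480.5
  [2→4]: (480.5+407.0)/2 × 2 = 887.5
  [4→5.5]: (407.0+330.5)/2 × 1.5 = 553.125
  [5.5→8.5]: (330.5+212.1)/2 × 3 = 813.9
  [8.5→9]: (212.1+196.9)/2 × 0.5 = 102.25
  [9→10]: (196.9+169.6)/2 × 1 = 183.25
  Sum = 3020.525 µg/L·hr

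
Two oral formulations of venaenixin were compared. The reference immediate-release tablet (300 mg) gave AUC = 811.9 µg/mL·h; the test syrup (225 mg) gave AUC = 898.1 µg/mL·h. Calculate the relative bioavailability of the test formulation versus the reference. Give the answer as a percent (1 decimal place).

F_rel = 147.5%

F_rel = (AUC_test/D_test) / (AUC_ref/D_ref)
      = (898.1/225) / (811.9/300)
      = 3.99156 / 2.70633 = 1.4749 = 147.49%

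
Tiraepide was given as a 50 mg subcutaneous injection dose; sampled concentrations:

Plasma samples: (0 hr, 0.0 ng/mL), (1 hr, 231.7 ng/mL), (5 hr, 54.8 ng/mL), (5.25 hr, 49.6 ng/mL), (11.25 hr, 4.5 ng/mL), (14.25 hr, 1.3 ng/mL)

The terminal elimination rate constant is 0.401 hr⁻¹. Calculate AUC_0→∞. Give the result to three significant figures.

AUC = 876 ng/mL·hr

Trapezoidal AUC_0→14.25:
  [0→1]: (0.0+231.7)/2 × 1 = 115.85
  [1→5]: (231.7+54.8)/2 × 4 = 573.0
  [5→5.25]: (54.8+49.6)/2 × 0.25 = 13.05
  [5.25→11.25]: (49.6+4.5)/2 × 6 = 162.3
  [11.25→14.25]: (4.5+1.3)/2 × 3 = 8.7
  Sum = 872.9 ng/mL·hr
Extrapolated tail: C_last / k_e = 1.3 / 0.401 = 3.242
AUC_0→∞ = 872.9 + 3.242 = 876.142 ng/mL·hr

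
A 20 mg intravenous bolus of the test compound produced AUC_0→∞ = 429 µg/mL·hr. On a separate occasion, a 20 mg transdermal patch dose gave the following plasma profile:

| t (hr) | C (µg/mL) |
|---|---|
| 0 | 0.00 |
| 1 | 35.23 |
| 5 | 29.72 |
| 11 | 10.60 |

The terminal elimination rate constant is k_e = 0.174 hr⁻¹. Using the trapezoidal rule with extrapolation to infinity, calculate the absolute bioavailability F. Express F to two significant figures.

Trapezoidal AUC_0→11 (transdermal patch):
  [0→1]: (0.00+35.23)/2 × 1 = 17.615
  [1→5]: (35.23+29.72)/2 × 4 = 129.9
  [5→11]: (29.72+10.60)/2 × 6 = 120.96
  Sum = 268.475 µg/mL·hr
Tail: C_last/k_e = 10.60/0.174 = 60.920
AUC_0→∞ (transdermal patch) = 268.475 + 60.920 = 329.395 µg/mL·hr
F = (AUC_ev/D_ev)/(AUC_iv/D_iv) = (329.395/20)/(429/20) = 16.46975/21.45 = 0.7678

F = 0.77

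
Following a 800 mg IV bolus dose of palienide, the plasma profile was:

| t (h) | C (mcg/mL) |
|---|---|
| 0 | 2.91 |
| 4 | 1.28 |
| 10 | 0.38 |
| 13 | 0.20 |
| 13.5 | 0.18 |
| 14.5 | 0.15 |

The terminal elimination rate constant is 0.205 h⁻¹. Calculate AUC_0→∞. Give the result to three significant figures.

AUC = 15.2 mcg/mL·h

Trapezoidal AUC_0→14.5:
  [0→4]: (2.91+1.28)/2 × 4 = 8.38
  [4→10]: (1.28+0.38)/2 × 6 = 4.98
  [10→13]: (0.38+0.20)/2 × 3 = 0.87
  [13→13.5]: (0.20+0.18)/2 × 0.5 = 0.095
  [13.5→14.5]: (0.18+0.15)/2 × 1 = 0.165
  Sum = 14.49 mcg/mL·h
Extrapolated tail: C_last / k_e = 0.15 / 0.205 = 0.732
AUC_0→∞ = 14.49 + 0.732 = 15.222 mcg/mL·h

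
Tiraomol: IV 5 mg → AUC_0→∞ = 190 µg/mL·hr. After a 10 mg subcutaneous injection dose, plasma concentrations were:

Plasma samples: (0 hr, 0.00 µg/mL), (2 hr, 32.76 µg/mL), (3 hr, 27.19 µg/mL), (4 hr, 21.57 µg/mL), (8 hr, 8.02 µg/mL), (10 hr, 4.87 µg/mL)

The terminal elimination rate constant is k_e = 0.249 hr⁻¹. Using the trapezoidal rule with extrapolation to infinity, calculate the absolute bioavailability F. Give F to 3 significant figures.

F = 0.470

Trapezoidal AUC_0→10 (subcutaneous injection):
  [0→2]: (0.00+32.76)/2 × 2 = 32.76
  [2→3]: (32.76+27.19)/2 × 1 = 29.975
  [3→4]: (27.19+21.57)/2 × 1 = 24.38
  [4→8]: (21.57+8.02)/2 × 4 = 59.18
  [8→10]: (8.02+4.87)/2 × 2 = 12.89
  Sum = 159.185 µg/mL·hr
Tail: C_last/k_e = 4.87/0.249 = 19.558
AUC_0→∞ (subcutaneous injection) = 159.185 + 19.558 = 178.743 µg/mL·hr
F = (AUC_ev/D_ev)/(AUC_iv/D_iv) = (178.743/10)/(190/5) = 17.8743/38 = 0.4704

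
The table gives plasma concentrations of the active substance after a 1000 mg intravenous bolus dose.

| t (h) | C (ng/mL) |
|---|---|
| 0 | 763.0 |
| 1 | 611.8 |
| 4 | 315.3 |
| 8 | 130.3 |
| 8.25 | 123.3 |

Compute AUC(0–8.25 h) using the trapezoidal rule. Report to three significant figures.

Trapezoidal AUC_0→8.25:
  [0→1]: (763.0+611.8)/2 × 1 = 687.4
  [1→4]: (611.8+315.3)/2 × 3 = 1390.65
  [4→8]: (315.3+130.3)/2 × 4 = 891.2
  [8→8.25]: (130.3+123.3)/2 × 0.25 = 31.7
  Sum = 3000.95 ng/mL·h

AUC = 3000 ng/mL·h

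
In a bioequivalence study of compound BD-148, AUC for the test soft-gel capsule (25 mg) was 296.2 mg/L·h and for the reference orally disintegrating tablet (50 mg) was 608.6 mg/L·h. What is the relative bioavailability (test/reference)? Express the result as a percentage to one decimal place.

F_rel = (AUC_test/D_test) / (AUC_ref/D_ref)
      = (296.2/25) / (608.6/50)
      = 11.848 / 12.172 = 0.9734 = 97.34%

F_rel = 97.3%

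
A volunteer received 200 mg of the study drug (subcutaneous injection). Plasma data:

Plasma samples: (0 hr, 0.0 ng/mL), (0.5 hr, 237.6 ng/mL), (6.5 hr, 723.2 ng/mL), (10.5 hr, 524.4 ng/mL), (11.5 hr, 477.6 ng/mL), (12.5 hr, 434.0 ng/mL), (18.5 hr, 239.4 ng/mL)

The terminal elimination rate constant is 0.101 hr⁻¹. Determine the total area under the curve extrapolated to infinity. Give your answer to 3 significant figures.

Trapezoidal AUC_0→18.5:
  [0→0.5]: (0.0+237.6)/2 × 0.5 = 59.4
  [0.5→6.5]: (237.6+723.2)/2 × 6 = 2882.4
  [6.5→10.5]: (723.2+524.4)/2 × 4 = 2495.2
  [10.5→11.5]: (524.4+477.6)/2 × 1 = 501.0
  [11.5→12.5]: (477.6+434.0)/2 × 1 = 455.8
  [12.5→18.5]: (434.0+239.4)/2 × 6 = 2020.2
  Sum = 8414.0 ng/mL·hr
Extrapolated tail: C_last / k_e = 239.4 / 0.101 = 2370.297
AUC_0→∞ = 8414.0 + 2370.297 = 10784.297 ng/mL·hr

AUC = 10800 ng/mL·hr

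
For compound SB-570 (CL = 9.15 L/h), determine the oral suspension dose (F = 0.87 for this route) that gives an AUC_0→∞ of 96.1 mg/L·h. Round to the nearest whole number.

Dose = 1011 mg

Dose = CL × AUC_0→∞ / F
     = 9.15 × 96.1 / 0.87 = 1010.71 mg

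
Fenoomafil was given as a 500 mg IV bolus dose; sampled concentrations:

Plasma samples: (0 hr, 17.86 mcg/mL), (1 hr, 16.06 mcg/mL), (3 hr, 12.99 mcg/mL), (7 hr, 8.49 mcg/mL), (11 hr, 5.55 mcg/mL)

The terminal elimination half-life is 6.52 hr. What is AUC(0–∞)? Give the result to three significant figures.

Trapezoidal AUC_0→11:
  [0→1]: (17.86+16.06)/2 × 1 = 16.96
  [1→3]: (16.06+12.99)/2 × 2 = 29.05
  [3→7]: (12.99+8.49)/2 × 4 = 42.96
  [7→11]: (8.49+5.55)/2 × 4 = 28.08
  Sum = 117.05 mcg/mL·hr
k_e = ln2 / t½ = 0.693147 / 6.52 = 0.1063 hr^-1
Extrapolated tail: C_last / k_e = 5.55 / 0.1063 = 52.211
AUC_0→∞ = 117.05 + 52.211 = 169.261 mcg/mL·hr

AUC = 169 mcg/mL·hr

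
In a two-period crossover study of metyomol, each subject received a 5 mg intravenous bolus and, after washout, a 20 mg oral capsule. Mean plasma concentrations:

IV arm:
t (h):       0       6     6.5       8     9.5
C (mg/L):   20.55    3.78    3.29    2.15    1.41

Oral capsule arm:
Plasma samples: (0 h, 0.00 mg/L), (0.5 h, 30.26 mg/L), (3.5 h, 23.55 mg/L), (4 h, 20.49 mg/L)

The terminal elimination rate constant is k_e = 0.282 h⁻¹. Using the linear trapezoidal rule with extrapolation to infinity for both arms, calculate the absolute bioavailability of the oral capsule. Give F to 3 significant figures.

Trapezoidal AUC_0→9.5 (IV):
  [0→6]: (20.55+3.78)/2 × 6 = 72.99
  [6→6.5]: (3.78+3.29)/2 × 0.5 = 1.7675
  [6.5→8]: (3.29+2.15)/2 × 1.5 = 4.08
  [8→9.5]: (2.15+1.41)/2 × 1.5 = 2.67
  Sum = 81.5075 mg/L·h
IV tail: 1.41/0.282 = 5.000; AUC_iv,0→∞ = 81.5075 + 5.000 = 86.5075 mg/L·h
Trapezoidal AUC_0→4 (oral capsule):
  [0→0.5]: (0.00+30.26)/2 × 0.5 = 7.565
  [0.5→3.5]: (30.26+23.55)/2 × 3 = 80.715
  [3.5→4]: (23.55+20.49)/2 × 0.5 = 11.01
  Sum = 99.29 mg/L·h
oral capsule tail: 20.49/0.282 = 72.660; AUC_ev,0→∞ = 99.29 + 72.660 = 171.95 mg/L·h
F = (AUC_ev/D_ev)/(AUC_iv/D_iv) = (171.95/20)/(86.5075/5) = 8.5975/17.3015 = 0.4969

F = 0.497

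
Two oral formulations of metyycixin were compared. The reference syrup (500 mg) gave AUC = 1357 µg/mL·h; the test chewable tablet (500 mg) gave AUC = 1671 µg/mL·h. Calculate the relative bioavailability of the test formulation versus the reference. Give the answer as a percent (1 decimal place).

F_rel = (AUC_test/D_test) / (AUC_ref/D_ref)
      = (1671/500) / (1357/500)
      = 3.342 / 2.714 = 1.2314 = 123.14%

F_rel = 123.1%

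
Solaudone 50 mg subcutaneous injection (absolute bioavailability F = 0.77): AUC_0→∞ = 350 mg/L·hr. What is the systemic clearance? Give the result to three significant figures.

CL = 0.110 L/hr

CL = F × Dose / AUC_0→∞
   = 0.77 × 50 / 350 = 0.11 L/hr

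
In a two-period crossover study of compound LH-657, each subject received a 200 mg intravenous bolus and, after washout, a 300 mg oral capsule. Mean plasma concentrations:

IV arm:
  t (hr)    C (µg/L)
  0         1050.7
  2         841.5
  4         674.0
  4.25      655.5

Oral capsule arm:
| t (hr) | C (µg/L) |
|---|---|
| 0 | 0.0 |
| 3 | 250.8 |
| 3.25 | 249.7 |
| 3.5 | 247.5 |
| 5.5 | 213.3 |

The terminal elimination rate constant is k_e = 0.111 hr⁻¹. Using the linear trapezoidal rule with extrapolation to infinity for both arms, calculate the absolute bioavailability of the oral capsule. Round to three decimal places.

Trapezoidal AUC_0→4.25 (IV):
  [0→2]: (1050.7+841.5)/2 × 2 = 1892.2
  [2→4]: (841.5+674.0)/2 × 2 = 1515.5
  [4→4.25]: (674.0+655.5)/2 × 0.25 = 166.1875
  Sum = 3573.8875 µg/L·hr
IV tail: 655.5/0.111 = 5905.405; AUC_iv,0→∞ = 3573.8875 + 5905.405 = 9479.2925 µg/L·hr
Trapezoidal AUC_0→5.5 (oral capsule):
  [0→3]: (0.0+250.8)/2 × 3 = 376.2
  [3→3.25]: (250.8+249.7)/2 × 0.25 = 62.5625
  [3.25→3.5]: (249.7+247.5)/2 × 0.25 = 62.15
  [3.5→5.5]: (247.5+213.3)/2 × 2 = 460.8
  Sum = 961.7125 µg/L·hr
oral capsule tail: 213.3/0.111 = 1921.622; AUC_ev,0→∞ = 961.7125 + 1921.622 = 2883.3345 µg/L·hr
F = (AUC_ev/D_ev)/(AUC_iv/D_iv) = (2883.3345/300)/(9479.2925/200) = 9.611115/47.3965 = 0.2028

F = 0.203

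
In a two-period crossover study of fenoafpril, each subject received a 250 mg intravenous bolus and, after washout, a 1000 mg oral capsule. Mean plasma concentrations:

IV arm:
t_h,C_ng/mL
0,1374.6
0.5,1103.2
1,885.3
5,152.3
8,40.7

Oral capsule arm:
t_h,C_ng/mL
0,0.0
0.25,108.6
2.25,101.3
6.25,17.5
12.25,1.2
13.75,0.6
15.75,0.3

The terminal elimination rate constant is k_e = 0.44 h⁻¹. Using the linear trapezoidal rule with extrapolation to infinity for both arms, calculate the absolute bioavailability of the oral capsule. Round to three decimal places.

Trapezoidal AUC_0→8 (IV):
  [0→0.5]: (1374.6+1103.2)/2 × 0.5 = 619.45
  [0.5→1]: (1103.2+885.3)/2 × 0.5 = 497.125
  [1→5]: (885.3+152.3)/2 × 4 = 2075.2
  [5→8]: (152.3+40.7)/2 × 3 = 289.5
  Sum = 3481.275 ng/mL·h
IV tail: 40.7/0.44 = 92.500; AUC_iv,0→∞ = 3481.275 + 92.500 = 3573.775 ng/mL·h
Trapezoidal AUC_0→15.75 (oral capsule):
  [0→0.25]: (0.0+108.6)/2 × 0.25 = 13.575
  [0.25→2.25]: (108.6+101.3)/2 × 2 = 209.9
  [2.25→6.25]: (101.3+17.5)/2 × 4 = 237.6
  [6.25→12.25]: (17.5+1.2)/2 × 6 = 56.1
  [12.25→13.75]: (1.2+0.6)/2 × 1.5 = 1.35
  [13.75→15.75]: (0.6+0.3)/2 × 2 = 0.9
  Sum = 519.425 ng/mL·h
oral capsule tail: 0.3/0.44 = 0.682; AUC_ev,0→∞ = 519.425 + 0.682 = 520.107 ng/mL·h
F = (AUC_ev/D_ev)/(AUC_iv/D_iv) = (520.107/1000)/(3573.775/250) = 0.520107/14.2951 = 0.0364

F = 0.036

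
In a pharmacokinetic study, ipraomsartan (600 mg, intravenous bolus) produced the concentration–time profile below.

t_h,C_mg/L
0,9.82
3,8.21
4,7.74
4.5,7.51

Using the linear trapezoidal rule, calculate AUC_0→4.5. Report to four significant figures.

Trapezoidal AUC_0→4.5:
  [0→3]: (9.82+8.21)/2 × 3 = 27.045
  [3→4]: (8.21+7.74)/2 × 1 = 7.975
  [4→4.5]: (7.74+7.51)/2 × 0.5 = 3.8125
  Sum = 38.8325 mg/L·h

AUC = 38.83 mg/L·h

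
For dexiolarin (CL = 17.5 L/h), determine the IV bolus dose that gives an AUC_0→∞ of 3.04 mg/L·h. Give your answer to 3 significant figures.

Dose = 53.2 mg

Dose_iv = CL × AUC_0→∞
     = 17.5 × 3.04 = 53.2 mg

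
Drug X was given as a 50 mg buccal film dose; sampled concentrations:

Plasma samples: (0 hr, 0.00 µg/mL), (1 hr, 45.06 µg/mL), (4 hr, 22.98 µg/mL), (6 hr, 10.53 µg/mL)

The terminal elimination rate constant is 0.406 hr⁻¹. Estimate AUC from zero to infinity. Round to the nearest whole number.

Trapezoidal AUC_0→6:
  [0→1]: (0.00+45.06)/2 × 1 = 22.53
  [1→4]: (45.06+22.98)/2 × 3 = 102.06
  [4→6]: (22.98+10.53)/2 × 2 = 33.51
  Sum = 158.1 µg/mL·hr
Extrapolated tail: C_last / k_e = 10.53 / 0.406 = 25.936
AUC_0→∞ = 158.1 + 25.936 = 184.036 µg/mL·hr

AUC = 184 µg/mL·hr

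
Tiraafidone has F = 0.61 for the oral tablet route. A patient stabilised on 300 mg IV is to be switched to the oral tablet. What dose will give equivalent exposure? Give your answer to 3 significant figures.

For equal systemic exposure: F × D_ev = D_iv
D_ev = D_iv / F = 300 / 0.61 = 491.803 mg

D_oral = 492 mg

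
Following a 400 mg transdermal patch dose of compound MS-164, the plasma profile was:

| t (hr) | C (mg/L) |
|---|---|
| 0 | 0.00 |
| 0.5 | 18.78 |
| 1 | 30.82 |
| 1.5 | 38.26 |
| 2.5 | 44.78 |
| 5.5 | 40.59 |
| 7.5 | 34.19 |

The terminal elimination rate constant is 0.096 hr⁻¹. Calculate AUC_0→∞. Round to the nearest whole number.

Trapezoidal AUC_0→7.5:
  [0→0.5]: (0.00+18.78)/2 × 0.5 = 4.695
  [0.5→1]: (18.78+30.82)/2 × 0.5 = 12.4
  [1→1.5]: (30.82+38.26)/2 × 0.5 = 17.27
  [1.5→2.5]: (38.26+44.78)/2 × 1 = 41.52
  [2.5→5.5]: (44.78+40.59)/2 × 3 = 128.055
  [5.5→7.5]: (40.59+34.19)/2 × 2 = 74.78
  Sum = 278.72 mg/L·hr
Extrapolated tail: C_last / k_e = 34.19 / 0.096 = 356.146
AUC_0→∞ = 278.72 + 356.146 = 634.866 mg/L·hr

AUC = 635 mg/L·hr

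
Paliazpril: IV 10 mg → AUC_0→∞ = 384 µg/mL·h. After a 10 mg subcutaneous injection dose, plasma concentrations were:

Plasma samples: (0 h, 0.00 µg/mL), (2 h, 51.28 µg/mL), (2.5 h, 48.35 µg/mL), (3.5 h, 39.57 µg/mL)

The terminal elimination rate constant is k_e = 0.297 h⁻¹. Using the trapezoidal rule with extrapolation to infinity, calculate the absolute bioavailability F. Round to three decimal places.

Trapezoidal AUC_0→3.5 (subcutaneous injection):
  [0→2]: (0.00+51.28)/2 × 2 = 51.28
  [2→2.5]: (51.28+48.35)/2 × 0.5 = 24.9075
  [2.5→3.5]: (48.35+39.57)/2 × 1 = 43.96
  Sum = 120.1475 µg/mL·h
Tail: C_last/k_e = 39.57/0.297 = 133.232
AUC_0→∞ (subcutaneous injection) = 120.1475 + 133.232 = 253.3795 µg/mL·h
F = (AUC_ev/D_ev)/(AUC_iv/D_iv) = (253.3795/10)/(384/10) = 25.33795/38.4 = 0.6598

F = 0.660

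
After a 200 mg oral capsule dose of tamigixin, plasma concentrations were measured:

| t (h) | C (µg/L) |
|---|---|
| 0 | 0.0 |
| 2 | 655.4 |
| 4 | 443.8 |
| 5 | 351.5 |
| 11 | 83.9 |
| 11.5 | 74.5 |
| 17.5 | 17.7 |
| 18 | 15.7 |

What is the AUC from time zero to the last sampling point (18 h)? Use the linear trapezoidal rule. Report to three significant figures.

Trapezoidal AUC_0→18:
  [0→2]: (0.0+655.4)/2 × 2 = 655.4
  [2→4]: (655.4+443.8)/2 × 2 = 1099.2
  [4→5]: (443.8+351.5)/2 × 1 = 397.65
  [5→11]: (351.5+83.9)/2 × 6 = 1306.2
  [11→11.5]: (83.9+74.5)/2 × 0.5 = 39.6
  [11.5→17.5]: (74.5+17.7)/2 × 6 = 276.6
  [17.5→18]: (17.7+15.7)/2 × 0.5 = 8.35
  Sum = 3783.0 µg/L·h

AUC = 3780 µg/L·h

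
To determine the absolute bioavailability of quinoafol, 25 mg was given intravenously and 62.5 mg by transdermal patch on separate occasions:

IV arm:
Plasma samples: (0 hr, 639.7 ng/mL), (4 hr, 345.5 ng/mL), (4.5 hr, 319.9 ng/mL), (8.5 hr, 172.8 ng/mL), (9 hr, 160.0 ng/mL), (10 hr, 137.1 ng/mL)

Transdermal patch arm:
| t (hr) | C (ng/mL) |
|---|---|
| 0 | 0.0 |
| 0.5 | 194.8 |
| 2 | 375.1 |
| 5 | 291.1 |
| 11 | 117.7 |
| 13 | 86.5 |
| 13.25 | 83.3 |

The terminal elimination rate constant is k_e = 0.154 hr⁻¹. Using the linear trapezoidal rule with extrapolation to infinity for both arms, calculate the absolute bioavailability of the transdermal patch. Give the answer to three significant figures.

Trapezoidal AUC_0→10 (IV):
  [0→4]: (639.7+345.5)/2 × 4 = 1970.4
  [4→4.5]: (345.5+319.9)/2 × 0.5 = 166.35
  [4.5→8.5]: (319.9+172.8)/2 × 4 = 985.4
  [8.5→9]: (172.8+160.0)/2 × 0.5 = 83.2
  [9→10]: (160.0+137.1)/2 × 1 = 148.55
  Sum = 3353.9 ng/mL·hr
IV tail: 137.1/0.154 = 890.260; AUC_iv,0→∞ = 3353.9 + 890.260 = 4244.16 ng/mL·hr
Trapezoidal AUC_0→13.25 (transdermal patch):
  [0→0.5]: (0.0+194.8)/2 × 0.5 = 48.7
  [0.5→2]: (194.8+375.1)/2 × 1.5 = 427.425
  [2→5]: (375.1+291.1)/2 × 3 = 999.3
  [5→11]: (291.1+117.7)/2 × 6 = 1226.4
  [11→13]: (117.7+86.5)/2 × 2 = 204.2
  [13→13.25]: (86.5+83.3)/2 × 0.25 = 21.225
  Sum = 2927.25 ng/mL·hr
transdermal patch tail: 83.3/0.154 = 540.909; AUC_ev,0→∞ = 2927.25 + 540.909 = 3468.159 ng/mL·hr
F = (AUC_ev/D_ev)/(AUC_iv/D_iv) = (3468.159/62.5)/(4244.16/25) = 55.490544/169.7664 = 0.3269

F = 0.327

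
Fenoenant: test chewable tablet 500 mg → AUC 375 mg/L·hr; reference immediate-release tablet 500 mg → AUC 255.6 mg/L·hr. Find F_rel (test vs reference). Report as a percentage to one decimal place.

F_rel = (AUC_test/D_test) / (AUC_ref/D_ref)
      = (375/500) / (255.6/500)
      = 0.75 / 0.5112 = 1.4671 = 146.71%

F_rel = 146.7%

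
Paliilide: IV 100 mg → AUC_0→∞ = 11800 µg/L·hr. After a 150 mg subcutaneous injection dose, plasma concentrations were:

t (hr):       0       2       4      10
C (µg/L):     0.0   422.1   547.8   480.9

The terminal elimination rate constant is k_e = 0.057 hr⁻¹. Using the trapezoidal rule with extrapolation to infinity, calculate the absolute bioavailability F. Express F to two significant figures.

Trapezoidal AUC_0→10 (subcutaneous injection):
  [0→2]: (0.0+422.1)/2 × 2 = 422.1
  [2→4]: (422.1+547.8)/2 × 2 = 969.9
  [4→10]: (547.8+480.9)/2 × 6 = 3086.1
  Sum = 4478.1 µg/L·hr
Tail: C_last/k_e = 480.9/0.057 = 8436.842
AUC_0→∞ (subcutaneous injection) = 4478.1 + 8436.842 = 12914.942 µg/L·hr
F = (AUC_ev/D_ev)/(AUC_iv/D_iv) = (12914.942/150)/(11800/100) = 86.0996/118 = 0.7297

F = 0.73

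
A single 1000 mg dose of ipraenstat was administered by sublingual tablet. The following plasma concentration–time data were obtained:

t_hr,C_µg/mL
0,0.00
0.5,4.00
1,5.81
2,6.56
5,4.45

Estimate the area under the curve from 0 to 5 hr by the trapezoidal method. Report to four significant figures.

Trapezoidal AUC_0→5:
  [0→0.5]: (0.00+4.00)/2 × 0.5 = 1.0
  [0.5→1]: (4.00+5.81)/2 × 0.5 = 2.4525
  [1→2]: (5.81+6.56)/2 × 1 = 6.185
  [2→5]: (6.56+4.45)/2 × 3 = 16.515
  Sum = 26.1525 µg/mL·hr

AUC = 26.15 µg/mL·hr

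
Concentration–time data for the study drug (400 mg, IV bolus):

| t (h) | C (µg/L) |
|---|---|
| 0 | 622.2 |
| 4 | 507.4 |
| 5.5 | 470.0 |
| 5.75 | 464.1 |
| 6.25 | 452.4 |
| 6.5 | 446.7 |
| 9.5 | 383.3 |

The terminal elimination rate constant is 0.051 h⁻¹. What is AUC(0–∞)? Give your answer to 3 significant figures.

AUC = 12200 µg/L·h

Trapezoidal AUC_0→9.5:
  [0→4]: (622.2+507.4)/2 × 4 = 2259.2
  [4→5.5]: (507.4+470.0)/2 × 1.5 = 733.05
  [5.5→5.75]: (470.0+464.1)/2 × 0.25 = 116.7625
  [5.75→6.25]: (464.1+452.4)/2 × 0.5 = 229.125
  [6.25→6.5]: (452.4+446.7)/2 × 0.25 = 112.3875
  [6.5→9.5]: (446.7+383.3)/2 × 3 = 1245.0
  Sum = 4695.525 µg/L·h
Extrapolated tail: C_last / k_e = 383.3 / 0.051 = 7515.686
AUC_0→∞ = 4695.525 + 7515.686 = 12211.211 µg/L·h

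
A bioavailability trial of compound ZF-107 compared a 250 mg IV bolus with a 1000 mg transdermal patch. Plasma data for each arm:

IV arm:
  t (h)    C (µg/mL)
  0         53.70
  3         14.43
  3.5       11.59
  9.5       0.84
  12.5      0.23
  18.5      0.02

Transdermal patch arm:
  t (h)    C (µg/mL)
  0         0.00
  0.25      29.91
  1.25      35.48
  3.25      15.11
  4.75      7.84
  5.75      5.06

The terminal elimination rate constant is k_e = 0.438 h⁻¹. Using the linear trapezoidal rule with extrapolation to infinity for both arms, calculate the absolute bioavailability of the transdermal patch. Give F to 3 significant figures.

Trapezoidal AUC_0→18.5 (IV):
  [0→3]: (53.70+14.43)/2 × 3 = 102.195
  [3→3.5]: (14.43+11.59)/2 × 0.5 = 6.505
  [3.5→9.5]: (11.59+0.84)/2 × 6 = 37.29
  [9.5→12.5]: (0.84+0.23)/2 × 3 = 1.605
  [12.5→18.5]: (0.23+0.02)/2 × 6 = 0.75
  Sum = 148.345 µg/mL·h
IV tail: 0.02/0.438 = 0.046; AUC_iv,0→∞ = 148.345 + 0.046 = 148.391 µg/mL·h
Trapezoidal AUC_0→5.75 (transdermal patch):
  [0→0.25]: (0.00+29.91)/2 × 0.25 = 3.73875
  [0.25→1.25]: (29.91+35.48)/2 × 1 = 32.695
  [1.25→3.25]: (35.48+15.11)/2 × 2 = 50.59
  [3.25→4.75]: (15.11+7.84)/2 × 1.5 = 17.2125
  [4.75→5.75]: (7.84+5.06)/2 × 1 = 6.45
  Sum = 110.68625 µg/mL·h
transdermal patch tail: 5.06/0.438 = 11.553; AUC_ev,0→∞ = 110.68625 + 11.553 = 122.23925 µg/mL·h
F = (AUC_ev/D_ev)/(AUC_iv/D_iv) = (122.23925/1000)/(148.391/250) = 0.12223925/0.593564 = 0.2059

F = 0.206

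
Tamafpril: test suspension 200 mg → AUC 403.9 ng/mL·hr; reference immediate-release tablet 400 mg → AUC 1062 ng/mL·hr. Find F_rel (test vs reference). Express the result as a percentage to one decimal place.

F_rel = (AUC_test/D_test) / (AUC_ref/D_ref)
      = (403.9/200) / (1062/400)
      = 2.0195 / 2.655 = 0.7606 = 76.06%

F_rel = 76.1%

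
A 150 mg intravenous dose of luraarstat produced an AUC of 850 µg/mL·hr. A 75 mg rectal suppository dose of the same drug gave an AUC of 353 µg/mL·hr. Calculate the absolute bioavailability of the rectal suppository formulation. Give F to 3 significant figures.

F = 0.831

F = (AUC_ev / D_ev) / (AUC_iv / D_iv)
  = (353/75) / (850/150)
  = 4.70667 / 5.66667 = 0.8306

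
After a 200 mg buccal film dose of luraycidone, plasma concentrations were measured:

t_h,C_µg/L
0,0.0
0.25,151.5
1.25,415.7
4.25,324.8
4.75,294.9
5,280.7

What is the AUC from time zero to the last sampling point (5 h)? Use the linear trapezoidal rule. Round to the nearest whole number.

Trapezoidal AUC_0→5:
  [0→0.25]: (0.0+151.5)/2 × 0.25 = 18.9375
  [0.25→1.25]: (151.5+415.7)/2 × 1 = 283.6
  [1.25→4.25]: (415.7+324.8)/2 × 3 = 1110.75
  [4.25→4.75]: (324.8+294.9)/2 × 0.5 = 154.925
  [4.75→5]: (294.9+280.7)/2 × 0.25 = 71.95
  Sum = 1640.1625 µg/L·h

AUC = 1640 µg/L·h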